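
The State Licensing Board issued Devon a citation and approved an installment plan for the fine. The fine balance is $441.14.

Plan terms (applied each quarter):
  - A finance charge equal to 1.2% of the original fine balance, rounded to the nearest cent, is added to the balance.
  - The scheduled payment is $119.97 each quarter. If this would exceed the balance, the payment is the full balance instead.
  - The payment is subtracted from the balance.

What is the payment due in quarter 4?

Quarter 1: opening $441.14; interest $5.29 → $446.43; payment $119.97; balance $326.46
Quarter 2: opening $326.46; interest $5.29 → $331.75; payment $119.97; balance $211.78
Quarter 3: opening $211.78; interest $5.29 → $217.07; payment $119.97; balance $97.10
Quarter 4: opening $97.10; interest $5.29 → $102.39; payment $102.39; balance $0.00

$102.39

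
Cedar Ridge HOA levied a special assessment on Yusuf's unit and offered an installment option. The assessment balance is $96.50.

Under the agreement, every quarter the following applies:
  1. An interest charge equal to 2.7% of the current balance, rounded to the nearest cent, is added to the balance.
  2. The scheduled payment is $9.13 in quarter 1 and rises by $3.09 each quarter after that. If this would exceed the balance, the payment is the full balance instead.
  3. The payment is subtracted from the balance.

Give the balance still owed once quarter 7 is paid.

Quarter 1: $96.50 +$2.61 interest = $99.11; pay $9.13 → $89.98
Quarter 2: $89.98 +$2.43 interest = $92.41; pay $12.22 → $80.19
Quarter 3: $80.19 +$2.17 interest = $82.36; pay $15.31 → $67.05
Quarter 4: $67.05 +$1.81 interest = $68.86; pay $18.40 → $50.46
Quarter 5: $50.46 +$1.36 interest = $51.82; pay $21.49 → $30.33
Quarter 6: $30.33 +$0.82 interest = $31.15; pay $24.58 → $6.57
Quarter 7: $6.57 +$0.18 interest = $6.75; pay $6.75 → $0.00

$0.00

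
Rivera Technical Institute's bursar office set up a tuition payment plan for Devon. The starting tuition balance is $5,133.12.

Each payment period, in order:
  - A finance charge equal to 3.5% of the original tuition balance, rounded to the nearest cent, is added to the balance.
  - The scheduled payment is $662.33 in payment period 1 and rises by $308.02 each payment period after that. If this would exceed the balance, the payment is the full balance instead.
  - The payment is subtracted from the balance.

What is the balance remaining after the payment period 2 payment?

$3,859.76

Payment period 1: $5,133.12 +$179.66 interest = $5,312.78; pay $662.33 → $4,650.45
Payment period 2: $4,650.45 +$179.66 interest = $4,830.11; pay $970.35 → $3,859.76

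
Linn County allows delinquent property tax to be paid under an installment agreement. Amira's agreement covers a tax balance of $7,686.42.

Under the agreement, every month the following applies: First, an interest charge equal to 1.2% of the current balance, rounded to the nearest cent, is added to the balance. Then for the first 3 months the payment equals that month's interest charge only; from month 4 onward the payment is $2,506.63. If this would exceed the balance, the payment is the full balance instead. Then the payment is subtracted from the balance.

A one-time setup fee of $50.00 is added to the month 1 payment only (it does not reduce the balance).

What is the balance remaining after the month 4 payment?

$5,272.03

Month 1: $7,686.42 +$92.24 interest = $7,778.66; pay $92.24 (+ $50.00 fee) → $7,686.42
Month 2: $7,686.42 +$92.24 interest = $7,778.66; pay $92.24 → $7,686.42
Month 3: $7,686.42 +$92.24 interest = $7,778.66; pay $92.24 → $7,686.42
Month 4: $7,686.42 +$92.24 interest = $7,778.66; pay $2,506.63 → $5,272.03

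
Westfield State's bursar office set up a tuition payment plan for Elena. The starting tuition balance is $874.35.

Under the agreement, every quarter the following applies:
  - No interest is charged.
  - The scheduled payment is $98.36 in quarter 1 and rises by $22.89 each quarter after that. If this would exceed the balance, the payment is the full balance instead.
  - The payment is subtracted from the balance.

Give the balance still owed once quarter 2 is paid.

$654.74

Quarter 1: opening $874.35; payment $98.36; balance $775.99
Quarter 2: opening $775.99; payment $121.25; balance $654.74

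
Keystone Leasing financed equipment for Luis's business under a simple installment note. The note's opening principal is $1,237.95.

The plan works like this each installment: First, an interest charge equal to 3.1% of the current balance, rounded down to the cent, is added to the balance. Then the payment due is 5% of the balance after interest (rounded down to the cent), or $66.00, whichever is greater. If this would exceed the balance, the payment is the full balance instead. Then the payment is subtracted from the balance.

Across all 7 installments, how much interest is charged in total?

$249.64

# | Opening | Interest | Payment | End bal
1 | $1,237.95 | $38.37 | $66.00 | $1,210.32
2 | $1,210.32 | $37.51 | $66.00 | $1,181.83
3 | $1,181.83 | $36.63 | $66.00 | $1,152.46
4 | $1,152.46 | $35.72 | $66.00 | $1,122.18
5 | $1,122.18 | $34.78 | $66.00 | $1,090.96
6 | $1,090.96 | $33.81 | $66.00 | $1,058.77
7 | $1,058.77 | $32.82 | $66.00 | $1,025.59
Total interest: $38.37 + $37.51 + $36.63 + $35.72 + $34.78 + $33.81 + $32.82 = $249.64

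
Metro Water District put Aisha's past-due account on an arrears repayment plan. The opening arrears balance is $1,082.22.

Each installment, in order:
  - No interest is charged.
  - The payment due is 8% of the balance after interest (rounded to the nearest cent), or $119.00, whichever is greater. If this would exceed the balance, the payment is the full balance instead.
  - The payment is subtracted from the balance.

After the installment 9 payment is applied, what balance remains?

$11.22

Installment 1: opening $1,082.22; payment $119.00; balance $963.22
Installment 2: opening $963.22; payment $119.00; balance $844.22
Installment 3: opening $844.22; payment $119.00; balance $725.22
Installment 4: opening $725.22; payment $119.00; balance $606.22
Installment 5: opening $606.22; payment $119.00; balance $487.22
Installment 6: opening $487.22; payment $119.00; balance $368.22
Installment 7: opening $368.22; payment $119.00; balance $249.22
Installment 8: opening $249.22; payment $119.00; balance $130.22
Installment 9: opening $130.22; payment $119.00; balance $11.22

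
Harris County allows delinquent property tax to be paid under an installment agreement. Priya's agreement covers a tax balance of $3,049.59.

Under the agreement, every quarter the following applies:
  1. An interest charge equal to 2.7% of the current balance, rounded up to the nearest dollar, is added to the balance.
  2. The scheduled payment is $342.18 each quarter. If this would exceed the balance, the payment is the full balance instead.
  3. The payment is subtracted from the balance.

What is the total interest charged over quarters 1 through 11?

Quarter 1: $3,049.59 +$83.00 interest = $3,132.59; pay $342.18 → $2,790.41
Quarter 2: $2,790.41 +$76.00 interest = $2,866.41; pay $342.18 → $2,524.23
Quarter 3: $2,524.23 +$69.00 interest = $2,593.23; pay $342.18 → $2,251.05
Quarter 4: $2,251.05 +$61.00 interest = $2,312.05; pay $342.18 → $1,969.87
Quarter 5: $1,969.87 +$54.00 interest = $2,023.87; pay $342.18 → $1,681.69
Quarter 6: $1,681.69 +$46.00 interest = $1,727.69; pay $342.18 → $1,385.51
Quarter 7: $1,385.51 +$38.00 interest = $1,423.51; pay $342.18 → $1,081.33
Quarter 8: $1,081.33 +$30.00 interest = $1,111.33; pay $342.18 → $769.15
Quarter 9: $769.15 +$21.00 interest = $790.15; pay $342.18 → $447.97
Quarter 10: $447.97 +$13.00 interest = $460.97; pay $342.18 → $118.79
Quarter 11: $118.79 +$4.00 interest = $122.79; pay $122.79 → $0.00
Total interest: $83.00 + $76.00 + $69.00 + $61.00 + $54.00 + $46.00 + $38.00 + $30.00 + $21.00 + $13.00 + $4.00 = $495.00

$495.00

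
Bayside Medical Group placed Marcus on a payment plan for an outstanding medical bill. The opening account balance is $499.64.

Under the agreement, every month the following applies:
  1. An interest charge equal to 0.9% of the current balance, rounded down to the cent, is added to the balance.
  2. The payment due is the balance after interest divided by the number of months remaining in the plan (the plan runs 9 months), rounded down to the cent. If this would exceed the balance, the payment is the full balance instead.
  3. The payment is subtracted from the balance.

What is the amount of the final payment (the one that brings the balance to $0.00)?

$60.17

Month 1: opening $499.64; interest $4.49 → $504.13; payment $56.01; balance $448.12
Month 2: opening $448.12; interest $4.03 → $452.15; payment $56.51; balance $395.64
Month 3: opening $395.64; interest $3.56 → $399.20; payment $57.02; balance $342.18
Month 4: opening $342.18; interest $3.07 → $345.25; payment $57.54; balance $287.71
Month 5: opening $287.71; interest $2.58 → $290.29; payment $58.05; balance $232.24
Month 6: opening $232.24; interest $2.09 → $234.33; payment $58.58; balance $175.75
Month 7: opening $175.75; interest $1.58 → $177.33; payment $59.11; balance $118.22
Month 8: opening $118.22; interest $1.06 → $119.28; payment $59.64; balance $59.64
Month 9: opening $59.64; interest $0.53 → $60.17; payment $60.17; balance $0.00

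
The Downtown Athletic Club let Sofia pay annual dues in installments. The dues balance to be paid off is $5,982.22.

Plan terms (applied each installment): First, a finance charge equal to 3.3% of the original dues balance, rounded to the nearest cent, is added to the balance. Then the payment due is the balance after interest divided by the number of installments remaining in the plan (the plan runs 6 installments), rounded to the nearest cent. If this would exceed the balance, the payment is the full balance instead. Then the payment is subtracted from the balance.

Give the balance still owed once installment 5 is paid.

Installment 1: opening $5,982.22; interest $197.41 → $6,179.63; payment $1,029.94; balance $5,149.69
Installment 2: opening $5,149.69; interest $197.41 → $5,347.10; payment $1,069.42; balance $4,277.68
Installment 3: opening $4,277.68; interest $197.41 → $4,475.09; payment $1,118.77; balance $3,356.32
Installment 4: opening $3,356.32; interest $197.41 → $3,553.73; payment $1,184.58; balance $2,369.15
Installment 5: opening $2,369.15; interest $197.41 → $2,566.56; payment $1,283.28; balance $1,283.28

$1,283.28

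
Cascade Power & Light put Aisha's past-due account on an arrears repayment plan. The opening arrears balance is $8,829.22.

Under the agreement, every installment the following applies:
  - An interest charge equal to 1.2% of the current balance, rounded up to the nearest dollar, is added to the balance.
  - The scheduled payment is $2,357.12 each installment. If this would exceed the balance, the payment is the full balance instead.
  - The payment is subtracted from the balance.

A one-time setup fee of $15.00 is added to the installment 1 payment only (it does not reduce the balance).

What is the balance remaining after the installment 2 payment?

Installment 1: opening $8,829.22; interest $106.00 → $8,935.22; payment $2,357.12 (+ $15.00 fee); balance $6,578.10
Installment 2: opening $6,578.10; interest $79.00 → $6,657.10; payment $2,357.12; balance $4,299.98

$4,299.98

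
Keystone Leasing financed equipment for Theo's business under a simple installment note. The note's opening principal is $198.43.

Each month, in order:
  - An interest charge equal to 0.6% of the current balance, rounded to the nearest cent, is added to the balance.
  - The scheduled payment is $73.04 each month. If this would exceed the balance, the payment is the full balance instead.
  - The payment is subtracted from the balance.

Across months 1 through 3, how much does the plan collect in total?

# | Opening | Interest | Payment | End bal
1 | $198.43 | $1.19 | $73.04 | $126.58
2 | $126.58 | $0.76 | $73.04 | $54.30
3 | $54.30 | $0.33 | $54.63 | $0.00
Total paid: $200.71

$200.71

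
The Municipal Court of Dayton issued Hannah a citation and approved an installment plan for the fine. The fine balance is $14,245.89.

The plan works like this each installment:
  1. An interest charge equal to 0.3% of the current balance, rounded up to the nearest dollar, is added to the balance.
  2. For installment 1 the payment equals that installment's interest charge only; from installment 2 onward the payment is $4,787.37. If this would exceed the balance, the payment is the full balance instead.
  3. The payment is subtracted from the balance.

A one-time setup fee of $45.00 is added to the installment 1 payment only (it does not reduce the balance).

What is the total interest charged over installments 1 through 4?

$130.00

Installment 1: $14,245.89 +$43.00 interest = $14,288.89; pay $43.00 (+ $45.00 fee) → $14,245.89
Installment 2: $14,245.89 +$43.00 interest = $14,288.89; pay $4,787.37 → $9,501.52
Installment 3: $9,501.52 +$29.00 interest = $9,530.52; pay $4,787.37 → $4,743.15
Installment 4: $4,743.15 +$15.00 interest = $4,758.15; pay $4,758.15 → $0.00
Total interest: $43.00 + $43.00 + $29.00 + $15.00 = $130.00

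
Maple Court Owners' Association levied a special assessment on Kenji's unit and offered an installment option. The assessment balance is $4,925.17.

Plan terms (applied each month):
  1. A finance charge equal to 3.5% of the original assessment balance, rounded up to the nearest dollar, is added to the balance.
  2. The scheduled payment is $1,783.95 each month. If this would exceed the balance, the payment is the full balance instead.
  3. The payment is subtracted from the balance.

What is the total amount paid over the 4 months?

$5,617.17

# | Opening | Interest | Payment | End bal
1 | $4,925.17 | $173.00 | $1,783.95 | $3,314.22
2 | $3,314.22 | $173.00 | $1,783.95 | $1,703.27
3 | $1,703.27 | $173.00 | $1,783.95 | $92.32
4 | $92.32 | $173.00 | $265.32 | $0.00
Total paid: $5,617.17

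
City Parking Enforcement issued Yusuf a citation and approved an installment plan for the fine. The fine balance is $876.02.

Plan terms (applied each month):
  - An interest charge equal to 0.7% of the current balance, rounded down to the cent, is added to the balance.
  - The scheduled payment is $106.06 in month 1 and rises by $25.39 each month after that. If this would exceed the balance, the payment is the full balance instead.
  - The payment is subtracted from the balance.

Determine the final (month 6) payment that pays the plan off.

# | Opening | Interest | Payment | End bal
1 | $876.02 | $6.13 | $106.06 | $776.09
2 | $776.09 | $5.43 | $131.45 | $650.07
3 | $650.07 | $4.55 | $156.84 | $497.78
4 | $497.78 | $3.48 | $182.23 | $319.03
5 | $319.03 | $2.23 | $207.62 | $113.64
6 | $113.64 | $0.79 | $114.43 | $0.00

$114.43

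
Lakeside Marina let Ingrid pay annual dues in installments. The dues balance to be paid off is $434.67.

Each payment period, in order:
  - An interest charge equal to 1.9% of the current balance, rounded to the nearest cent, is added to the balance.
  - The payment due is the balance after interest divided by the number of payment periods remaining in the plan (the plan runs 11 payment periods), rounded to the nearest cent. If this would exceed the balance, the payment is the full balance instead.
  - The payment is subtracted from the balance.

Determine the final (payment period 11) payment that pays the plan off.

Payment period 1: $434.67 +$8.26 interest = $442.93; pay $40.27 → $402.66
Payment period 2: $402.66 +$7.65 interest = $410.31; pay $41.03 → $369.28
Payment period 3: $369.28 +$7.02 interest = $376.30; pay $41.81 → $334.49
Payment period 4: $334.49 +$6.36 interest = $340.85; pay $42.61 → $298.24
Payment period 5: $298.24 +$5.67 interest = $303.91; pay $43.42 → $260.49
Payment period 6: $260.49 +$4.95 interest = $265.44; pay $44.24 → $221.20
Payment period 7: $221.20 +$4.20 interest = $225.40; pay $45.08 → $180.32
Payment period 8: $180.32 +$3.43 interest = $183.75; pay $45.94 → $137.81
Payment period 9: $137.81 +$2.62 interest = $140.43; pay $46.81 → $93.62
Payment period 10: $93.62 +$1.78 interest = $95.40; pay $47.70 → $47.70
Payment period 11: $47.70 +$0.91 interest = $48.61; pay $48.61 → $0.00

$48.61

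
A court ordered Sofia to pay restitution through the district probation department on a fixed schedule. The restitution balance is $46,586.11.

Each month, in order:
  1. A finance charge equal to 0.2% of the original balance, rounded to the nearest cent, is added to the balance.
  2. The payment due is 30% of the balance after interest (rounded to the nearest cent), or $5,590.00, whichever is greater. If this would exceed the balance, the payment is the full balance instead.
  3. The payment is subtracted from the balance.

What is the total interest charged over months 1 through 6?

$559.02

Month 1: opening $46,586.11; interest $93.17 → $46,679.28; payment $14,003.78; balance $32,675.50
Month 2: opening $32,675.50; interest $93.17 → $32,768.67; payment $9,830.60; balance $22,938.07
Month 3: opening $22,938.07; interest $93.17 → $23,031.24; payment $6,909.37; balance $16,121.87
Month 4: opening $16,121.87; interest $93.17 → $16,215.04; payment $5,590.00; balance $10,625.04
Month 5: opening $10,625.04; interest $93.17 → $10,718.21; payment $5,590.00; balance $5,128.21
Month 6: opening $5,128.21; interest $93.17 → $5,221.38; payment $5,221.38; balance $0.00
Total interest: $93.17 + $93.17 + $93.17 + $93.17 + $93.17 + $93.17 = $559.02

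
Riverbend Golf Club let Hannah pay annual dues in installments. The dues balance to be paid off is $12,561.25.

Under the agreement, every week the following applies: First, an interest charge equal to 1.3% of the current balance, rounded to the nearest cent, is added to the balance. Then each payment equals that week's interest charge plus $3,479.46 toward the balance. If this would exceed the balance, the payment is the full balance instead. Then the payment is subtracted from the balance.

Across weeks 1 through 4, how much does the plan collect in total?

Week 1: $12,561.25 +$163.30 interest = $12,724.55; pay $3,642.76 → $9,081.79
Week 2: $9,081.79 +$118.06 interest = $9,199.85; pay $3,597.52 → $5,602.33
Week 3: $5,602.33 +$72.83 interest = $5,675.16; pay $3,552.29 → $2,122.87
Week 4: $2,122.87 +$27.60 interest = $2,150.47; pay $2,150.47 → $0.00
Total paid: $12,943.04

$12,943.04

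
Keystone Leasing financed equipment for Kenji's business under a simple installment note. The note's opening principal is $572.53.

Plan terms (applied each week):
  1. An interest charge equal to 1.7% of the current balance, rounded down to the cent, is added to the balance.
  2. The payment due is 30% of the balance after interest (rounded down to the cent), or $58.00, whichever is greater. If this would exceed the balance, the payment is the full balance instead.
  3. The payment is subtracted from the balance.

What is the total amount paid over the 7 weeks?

$602.26

Week 1: opening $572.53; interest $9.73 → $582.26; payment $174.67; balance $407.59
Week 2: opening $407.59; interest $6.92 → $414.51; payment $124.35; balance $290.16
Week 3: opening $290.16; interest $4.93 → $295.09; payment $88.52; balance $206.57
Week 4: opening $206.57; interest $3.51 → $210.08; payment $63.02; balance $147.06
Week 5: opening $147.06; interest $2.50 → $149.56; payment $58.00; balance $91.56
Week 6: opening $91.56; interest $1.55 → $93.11; payment $58.00; balance $35.11
Week 7: opening $35.11; interest $0.59 → $35.70; payment $35.70; balance $0.00
Total paid: $602.26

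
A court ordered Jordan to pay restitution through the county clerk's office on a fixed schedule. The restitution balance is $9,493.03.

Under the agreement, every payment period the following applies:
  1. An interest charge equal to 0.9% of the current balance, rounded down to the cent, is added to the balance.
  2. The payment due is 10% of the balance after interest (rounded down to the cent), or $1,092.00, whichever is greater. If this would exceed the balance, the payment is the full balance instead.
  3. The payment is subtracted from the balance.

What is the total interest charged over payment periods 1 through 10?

$436.70

Payment period 1: opening $9,493.03; interest $85.43 → $9,578.46; payment $1,092.00; balance $8,486.46
Payment period 2: opening $8,486.46; interest $76.37 → $8,562.83; payment $1,092.00; balance $7,470.83
Payment period 3: opening $7,470.83; interest $67.23 → $7,538.06; payment $1,092.00; balance $6,446.06
Payment period 4: opening $6,446.06; interest $58.01 → $6,504.07; payment $1,092.00; balance $5,412.07
Payment period 5: opening $5,412.07; interest $48.70 → $5,460.77; payment $1,092.00; balance $4,368.77
Payment period 6: opening $4,368.77; interest $39.31 → $4,408.08; payment $1,092.00; balance $3,316.08
Payment period 7: opening $3,316.08; interest $29.84 → $3,345.92; payment $1,092.00; balance $2,253.92
Payment period 8: opening $2,253.92; interest $20.28 → $2,274.20; payment $1,092.00; balance $1,182.20
Payment period 9: opening $1,182.20; interest $10.63 → $1,192.83; payment $1,092.00; balance $100.83
Payment period 10: opening $100.83; interest $0.90 → $101.73; payment $101.73; balance $0.00
Total interest: $85.43 + $76.37 + $67.23 + $58.01 + $48.70 + $39.31 + $29.84 + $20.28 + $10.63 + $0.90 = $436.70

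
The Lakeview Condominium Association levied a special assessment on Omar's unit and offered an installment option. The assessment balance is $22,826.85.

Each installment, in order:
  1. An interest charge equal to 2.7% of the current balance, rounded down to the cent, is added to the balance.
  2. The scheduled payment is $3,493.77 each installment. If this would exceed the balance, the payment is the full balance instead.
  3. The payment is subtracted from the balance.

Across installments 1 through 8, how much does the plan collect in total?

$25,460.53

# | Opening | Interest | Payment | End bal
1 | $22,826.85 | $616.32 | $3,493.77 | $19,949.40
2 | $19,949.40 | $538.63 | $3,493.77 | $16,994.26
3 | $16,994.26 | $458.84 | $3,493.77 | $13,959.33
4 | $13,959.33 | $376.90 | $3,493.77 | $10,842.46
5 | $10,842.46 | $292.74 | $3,493.77 | $7,641.43
6 | $7,641.43 | $206.31 | $3,493.77 | $4,353.97
7 | $4,353.97 | $117.55 | $3,493.77 | $977.75
8 | $977.75 | $26.39 | $1,004.14 | $0.00
Total paid: $25,460.53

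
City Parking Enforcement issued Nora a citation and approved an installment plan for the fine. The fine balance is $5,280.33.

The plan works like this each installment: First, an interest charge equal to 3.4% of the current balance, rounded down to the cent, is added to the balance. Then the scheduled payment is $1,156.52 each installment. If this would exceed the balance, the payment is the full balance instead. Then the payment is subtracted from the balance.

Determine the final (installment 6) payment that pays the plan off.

$53.45

# | Opening | Interest | Payment | End bal
1 | $5,280.33 | $179.53 | $1,156.52 | $4,303.34
2 | $4,303.34 | $146.31 | $1,156.52 | $3,293.13
3 | $3,293.13 | $111.96 | $1,156.52 | $2,248.57
4 | $2,248.57 | $76.45 | $1,156.52 | $1,168.50
5 | $1,168.50 | $39.72 | $1,156.52 | $51.70
6 | $51.70 | $1.75 | $53.45 | $0.00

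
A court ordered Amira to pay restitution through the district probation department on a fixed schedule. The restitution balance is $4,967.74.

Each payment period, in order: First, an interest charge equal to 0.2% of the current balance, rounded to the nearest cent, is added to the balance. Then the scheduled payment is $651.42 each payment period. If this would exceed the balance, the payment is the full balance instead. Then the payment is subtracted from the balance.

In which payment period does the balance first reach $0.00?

# | Opening | Interest | Payment | End bal
1 | $4,967.74 | $9.94 | $651.42 | $4,326.26
2 | $4,326.26 | $8.65 | $651.42 | $3,683.49
3 | $3,683.49 | $7.37 | $651.42 | $3,039.44
4 | $3,039.44 | $6.08 | $651.42 | $2,394.10
5 | $2,394.10 | $4.79 | $651.42 | $1,747.47
6 | $1,747.47 | $3.49 | $651.42 | $1,099.54
7 | $1,099.54 | $2.20 | $651.42 | $450.32
8 | $450.32 | $0.90 | $451.22 | $0.00
Balance reaches $0.00 in payment period 8.

8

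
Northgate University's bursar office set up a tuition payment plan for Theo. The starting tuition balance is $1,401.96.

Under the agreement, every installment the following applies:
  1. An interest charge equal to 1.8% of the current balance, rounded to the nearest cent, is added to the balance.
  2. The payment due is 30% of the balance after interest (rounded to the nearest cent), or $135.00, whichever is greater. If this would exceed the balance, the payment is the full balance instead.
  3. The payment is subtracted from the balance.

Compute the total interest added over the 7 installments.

Installment 1: opening $1,401.96; interest $25.24 → $1,427.20; payment $428.16; balance $999.04
Installment 2: opening $999.04; interest $17.98 → $1,017.02; payment $305.11; balance $711.91
Installment 3: opening $711.91; interest $12.81 → $724.72; payment $217.42; balance $507.30
Installment 4: opening $507.30; interest $9.13 → $516.43; payment $154.93; balance $361.50
Installment 5: opening $361.50; interest $6.51 → $368.01; payment $135.00; balance $233.01
Installment 6: opening $233.01; interest $4.19 → $237.20; payment $135.00; balance $102.20
Installment 7: opening $102.20; interest $1.84 → $104.04; payment $104.04; balance $0.00
Total interest: $25.24 + $17.98 + $12.81 + $9.13 + $6.51 + $4.19 + $1.84 = $77.70

$77.70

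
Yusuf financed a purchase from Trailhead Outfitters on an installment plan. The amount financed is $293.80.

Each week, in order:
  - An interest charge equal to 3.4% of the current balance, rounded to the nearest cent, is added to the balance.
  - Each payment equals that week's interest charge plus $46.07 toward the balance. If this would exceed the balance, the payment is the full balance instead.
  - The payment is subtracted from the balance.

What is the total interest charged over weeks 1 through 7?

Week 1: $293.80 +$9.99 interest = $303.79; pay $56.06 → $247.73
Week 2: $247.73 +$8.42 interest = $256.15; pay $54.49 → $201.66
Week 3: $201.66 +$6.86 interest = $208.52; pay $52.93 → $155.59
Week 4: $155.59 +$5.29 interest = $160.88; pay $51.36 → $109.52
Week 5: $109.52 +$3.72 interest = $113.24; pay $49.79 → $63.45
Week 6: $63.45 +$2.16 interest = $65.61; pay $48.23 → $17.38
Week 7: $17.38 +$0.59 interest = $17.97; pay $17.97 → $0.00
Total interest: $9.99 + $8.42 + $6.86 + $5.29 + $3.72 + $2.16 + $0.59 = $37.03

$37.03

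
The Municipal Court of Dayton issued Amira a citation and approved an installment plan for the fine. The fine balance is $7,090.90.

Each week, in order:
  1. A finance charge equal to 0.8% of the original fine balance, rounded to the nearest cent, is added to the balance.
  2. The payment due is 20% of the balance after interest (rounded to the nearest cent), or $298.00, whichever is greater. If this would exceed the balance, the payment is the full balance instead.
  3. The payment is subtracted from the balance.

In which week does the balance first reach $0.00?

Week 1: $7,090.90 +$56.73 interest = $7,147.63; pay $1,429.53 → $5,718.10
Week 2: $5,718.10 +$56.73 interest = $5,774.83; pay $1,154.97 → $4,619.86
Week 3: $4,619.86 +$56.73 interest = $4,676.59; pay $935.32 → $3,741.27
Week 4: $3,741.27 +$56.73 interest = $3,798.00; pay $759.60 → $3,038.40
Week 5: $3,038.40 +$56.73 interest = $3,095.13; pay $619.03 → $2,476.10
Week 6: $2,476.10 +$56.73 interest = $2,532.83; pay $506.57 → $2,026.26
Week 7: $2,026.26 +$56.73 interest = $2,082.99; pay $416.60 → $1,666.39
Week 8: $1,666.39 +$56.73 interest = $1,723.12; pay $344.62 → $1,378.50
Week 9: $1,378.50 +$56.73 interest = $1,435.23; pay $298.00 → $1,137.23
Week 10: $1,137.23 +$56.73 interest = $1,193.96; pay $298.00 → $895.96
Week 11: $895.96 +$56.73 interest = $952.69; pay $298.00 → $654.69
Week 12: $654.69 +$56.73 interest = $711.42; pay $298.00 → $413.42
Week 13: $413.42 +$56.73 interest = $470.15; pay $298.00 → $172.15
Week 14: $172.15 +$56.73 interest = $228.88; pay $228.88 → $0.00
Balance reaches $0.00 in week 14.

14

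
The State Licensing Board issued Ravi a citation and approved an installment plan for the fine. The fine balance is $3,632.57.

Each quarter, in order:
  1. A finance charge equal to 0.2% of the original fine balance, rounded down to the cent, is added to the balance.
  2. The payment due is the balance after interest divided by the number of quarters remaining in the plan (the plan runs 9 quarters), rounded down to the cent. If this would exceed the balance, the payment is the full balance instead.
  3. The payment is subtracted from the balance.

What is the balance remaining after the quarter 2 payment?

$2,837.34

# | Opening | Interest | Payment | End bal
1 | $3,632.57 | $7.26 | $404.42 | $3,235.41
2 | $3,235.41 | $7.26 | $405.33 | $2,837.34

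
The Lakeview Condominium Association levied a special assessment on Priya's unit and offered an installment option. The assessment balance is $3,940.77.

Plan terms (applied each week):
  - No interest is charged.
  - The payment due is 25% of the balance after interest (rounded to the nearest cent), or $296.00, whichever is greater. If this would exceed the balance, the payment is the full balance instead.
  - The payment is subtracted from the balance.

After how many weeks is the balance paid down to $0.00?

9

Week 1: $3,940.77 − $985.19 → $2,955.58
Week 2: $2,955.58 − $738.90 → $2,216.68
Week 3: $2,216.68 − $554.17 → $1,662.51
Week 4: $1,662.51 − $415.63 → $1,246.88
Week 5: $1,246.88 − $311.72 → $935.16
Week 6: $935.16 − $296.00 → $639.16
Week 7: $639.16 − $296.00 → $343.16
Week 8: $343.16 − $296.00 → $47.16
Week 9: $47.16 − $47.16 → $0.00
Balance reaches $0.00 in week 9.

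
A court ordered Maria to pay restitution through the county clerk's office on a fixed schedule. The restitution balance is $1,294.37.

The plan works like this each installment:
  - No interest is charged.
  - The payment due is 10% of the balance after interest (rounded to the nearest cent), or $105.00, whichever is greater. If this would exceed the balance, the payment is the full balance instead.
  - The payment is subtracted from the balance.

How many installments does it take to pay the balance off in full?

12

# | Opening | Payment | End bal
1 | $1,294.37 | $129.44 | $1,164.93
2 | $1,164.93 | $116.49 | $1,048.44
3 | $1,048.44 | $105.00 | $943.44
4 | $943.44 | $105.00 | $838.44
5 | $838.44 | $105.00 | $733.44
6 | $733.44 | $105.00 | $628.44
7 | $628.44 | $105.00 | $523.44
8 | $523.44 | $105.00 | $418.44
9 | $418.44 | $105.00 | $313.44
10 | $313.44 | $105.00 | $208.44
11 | $208.44 | $105.00 | $103.44
12 | $103.44 | $103.44 | $0.00
Balance reaches $0.00 in installment 12.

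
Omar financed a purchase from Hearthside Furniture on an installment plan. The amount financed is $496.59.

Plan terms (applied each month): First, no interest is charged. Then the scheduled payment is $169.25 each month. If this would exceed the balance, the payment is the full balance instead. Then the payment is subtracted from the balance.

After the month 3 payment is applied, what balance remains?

$0.00

Month 1: $496.59 − $169.25 → $327.34
Month 2: $327.34 − $169.25 → $158.09
Month 3: $158.09 − $158.09 → $0.00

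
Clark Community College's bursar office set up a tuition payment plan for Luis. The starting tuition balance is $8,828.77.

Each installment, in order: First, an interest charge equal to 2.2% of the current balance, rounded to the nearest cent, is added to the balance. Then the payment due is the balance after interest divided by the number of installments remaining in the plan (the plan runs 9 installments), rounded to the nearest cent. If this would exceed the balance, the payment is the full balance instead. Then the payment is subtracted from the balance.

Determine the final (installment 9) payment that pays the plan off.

$1,193.20

Installment 1: $8,828.77 +$194.23 interest = $9,023.00; pay $1,002.56 → $8,020.44
Installment 2: $8,020.44 +$176.45 interest = $8,196.89; pay $1,024.61 → $7,172.28
Installment 3: $7,172.28 +$157.79 interest = $7,330.07; pay $1,047.15 → $6,282.92
Installment 4: $6,282.92 +$138.22 interest = $6,421.14; pay $1,070.19 → $5,350.95
Installment 5: $5,350.95 +$117.72 interest = $5,468.67; pay $1,093.73 → $4,374.94
Installment 6: $4,374.94 +$96.25 interest = $4,471.19; pay $1,117.80 → $3,353.39
Installment 7: $3,353.39 +$73.77 interest = $3,427.16; pay $1,142.39 → $2,284.77
Installment 8: $2,284.77 +$50.26 interest = $2,335.03; pay $1,167.52 → $1,167.51
Installment 9: $1,167.51 +$25.69 interest = $1,193.20; pay $1,193.20 → $0.00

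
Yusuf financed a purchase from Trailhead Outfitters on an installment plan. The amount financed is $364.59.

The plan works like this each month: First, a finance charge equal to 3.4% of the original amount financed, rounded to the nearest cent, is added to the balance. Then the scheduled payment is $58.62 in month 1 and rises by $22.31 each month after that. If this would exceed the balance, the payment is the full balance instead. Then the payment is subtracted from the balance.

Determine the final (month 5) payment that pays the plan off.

# | Opening | Interest | Payment | End bal
1 | $364.59 | $12.40 | $58.62 | $318.37
2 | $318.37 | $12.40 | $80.93 | $249.84
3 | $249.84 | $12.40 | $103.24 | $159.00
4 | $159.00 | $12.40 | $125.55 | $45.85
5 | $45.85 | $12.40 | $58.25 | $0.00

$58.25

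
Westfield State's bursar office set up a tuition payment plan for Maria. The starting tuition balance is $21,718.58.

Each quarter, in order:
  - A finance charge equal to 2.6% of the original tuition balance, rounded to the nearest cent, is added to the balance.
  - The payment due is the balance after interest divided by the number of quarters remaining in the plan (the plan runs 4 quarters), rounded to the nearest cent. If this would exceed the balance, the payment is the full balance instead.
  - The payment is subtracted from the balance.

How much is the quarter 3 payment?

Quarter 1: $21,718.58 +$564.68 interest = $22,283.26; pay $5,570.82 → $16,712.44
Quarter 2: $16,712.44 +$564.68 interest = $17,277.12; pay $5,759.04 → $11,518.08
Quarter 3: $11,518.08 +$564.68 interest = $12,082.76; pay $6,041.38 → $6,041.38

$6,041.38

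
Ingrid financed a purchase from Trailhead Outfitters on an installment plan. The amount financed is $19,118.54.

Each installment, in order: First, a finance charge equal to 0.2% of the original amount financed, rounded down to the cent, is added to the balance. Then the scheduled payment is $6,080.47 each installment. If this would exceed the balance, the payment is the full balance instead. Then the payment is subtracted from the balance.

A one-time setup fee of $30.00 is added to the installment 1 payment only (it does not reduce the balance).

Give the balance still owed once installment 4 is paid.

Installment 1: opening $19,118.54; interest $38.23 → $19,156.77; payment $6,080.47 (+ $30.00 fee); balance $13,076.30
Installment 2: opening $13,076.30; interest $38.23 → $13,114.53; payment $6,080.47; balance $7,034.06
Installment 3: opening $7,034.06; interest $38.23 → $7,072.29; payment $6,080.47; balance $991.82
Installment 4: opening $991.82; interest $38.23 → $1,030.05; payment $1,030.05; balance $0.00

$0.00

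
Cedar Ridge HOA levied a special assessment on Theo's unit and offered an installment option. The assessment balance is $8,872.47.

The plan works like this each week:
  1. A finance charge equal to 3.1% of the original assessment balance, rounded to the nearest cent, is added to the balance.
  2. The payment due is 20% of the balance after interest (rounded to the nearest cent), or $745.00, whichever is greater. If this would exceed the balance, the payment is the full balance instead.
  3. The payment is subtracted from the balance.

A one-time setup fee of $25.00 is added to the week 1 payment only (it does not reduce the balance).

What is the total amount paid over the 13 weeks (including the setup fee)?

Week 1: $8,872.47 +$275.05 interest = $9,147.52; pay $1,829.50 (+ $25.00 fee) → $7,318.02
Week 2: $7,318.02 +$275.05 interest = $7,593.07; pay $1,518.61 → $6,074.46
Week 3: $6,074.46 +$275.05 interest = $6,349.51; pay $1,269.90 → $5,079.61
Week 4: $5,079.61 +$275.05 interest = $5,354.66; pay $1,070.93 → $4,283.73
Week 5: $4,283.73 +$275.05 interest = $4,558.78; pay $911.76 → $3,647.02
Week 6: $3,647.02 +$275.05 interest = $3,922.07; pay $784.41 → $3,137.66
Week 7: $3,137.66 +$275.05 interest = $3,412.71; pay $745.00 → $2,667.71
Week 8: $2,667.71 +$275.05 interest = $2,942.76; pay $745.00 → $2,197.76
Week 9: $2,197.76 +$275.05 interest = $2,472.81; pay $745.00 → $1,727.81
Week 10: $1,727.81 +$275.05 interest = $2,002.86; pay $745.00 → $1,257.86
Week 11: $1,257.86 +$275.05 interest = $1,532.91; pay $745.00 → $787.91
Week 12: $787.91 +$275.05 interest = $1,062.96; pay $745.00 → $317.96
Week 13: $317.96 +$275.05 interest = $593.01; pay $593.01 → $0.00
Total paid: $12,473.12

$12,473.12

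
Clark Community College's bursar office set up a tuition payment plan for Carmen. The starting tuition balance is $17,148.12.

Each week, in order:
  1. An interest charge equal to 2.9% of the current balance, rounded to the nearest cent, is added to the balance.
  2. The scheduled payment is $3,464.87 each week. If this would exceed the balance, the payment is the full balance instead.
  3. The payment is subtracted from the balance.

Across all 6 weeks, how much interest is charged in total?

$1,641.88

Week 1: $17,148.12 +$497.30 interest = $17,645.42; pay $3,464.87 → $14,180.55
Week 2: $14,180.55 +$411.24 interest = $14,591.79; pay $3,464.87 → $11,126.92
Week 3: $11,126.92 +$322.68 interest = $11,449.60; pay $3,464.87 → $7,984.73
Week 4: $7,984.73 +$231.56 interest = $8,216.29; pay $3,464.87 → $4,751.42
Week 5: $4,751.42 +$137.79 interest = $4,889.21; pay $3,464.87 → $1,424.34
Week 6: $1,424.34 +$41.31 interest = $1,465.65; pay $1,465.65 → $0.00
Total interest: $497.30 + $411.24 + $322.68 + $231.56 + $137.79 + $41.31 = $1,641.88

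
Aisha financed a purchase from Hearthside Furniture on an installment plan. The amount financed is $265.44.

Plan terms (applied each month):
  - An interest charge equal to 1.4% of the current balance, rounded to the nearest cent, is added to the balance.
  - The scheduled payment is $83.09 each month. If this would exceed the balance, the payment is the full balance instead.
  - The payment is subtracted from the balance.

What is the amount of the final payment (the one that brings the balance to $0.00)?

Month 1: opening $265.44; interest $3.72 → $269.16; payment $83.09; balance $186.07
Month 2: opening $186.07; interest $2.60 → $188.67; payment $83.09; balance $105.58
Month 3: opening $105.58; interest $1.48 → $107.06; payment $83.09; balance $23.97
Month 4: opening $23.97; interest $0.34 → $24.31; payment $24.31; balance $0.00

$24.31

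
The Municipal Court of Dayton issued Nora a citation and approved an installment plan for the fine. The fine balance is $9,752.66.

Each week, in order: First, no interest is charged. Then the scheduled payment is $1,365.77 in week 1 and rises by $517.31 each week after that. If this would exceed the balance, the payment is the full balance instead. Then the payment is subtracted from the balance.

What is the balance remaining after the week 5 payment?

$0.00

Week 1: $9,752.66 − $1,365.77 → $8,386.89
Week 2: $8,386.89 − $1,883.08 → $6,503.81
Week 3: $6,503.81 − $2,400.39 → $4,103.42
Week 4: $4,103.42 − $2,917.70 → $1,185.72
Week 5: $1,185.72 − $1,185.72 → $0.00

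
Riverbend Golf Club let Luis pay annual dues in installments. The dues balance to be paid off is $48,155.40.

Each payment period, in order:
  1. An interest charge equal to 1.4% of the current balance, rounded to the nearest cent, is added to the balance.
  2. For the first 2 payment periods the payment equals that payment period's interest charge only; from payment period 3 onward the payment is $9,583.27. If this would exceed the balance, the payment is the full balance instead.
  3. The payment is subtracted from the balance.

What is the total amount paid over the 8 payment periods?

$51,642.61

Payment period 1: opening $48,155.40; interest $674.18 → $48,829.58; payment $674.18; balance $48,155.40
Payment period 2: opening $48,155.40; interest $674.18 → $48,829.58; payment $674.18; balance $48,155.40
Payment period 3: opening $48,155.40; interest $674.18 → $48,829.58; payment $9,583.27; balance $39,246.31
Payment period 4: opening $39,246.31; interest $549.45 → $39,795.76; payment $9,583.27; balance $30,212.49
Payment period 5: opening $30,212.49; interest $422.97 → $30,635.46; payment $9,583.27; balance $21,052.19
Payment period 6: opening $21,052.19; interest $294.73 → $21,346.92; payment $9,583.27; balance $11,763.65
Payment period 7: opening $11,763.65; interest $164.69 → $11,928.34; payment $9,583.27; balance $2,345.07
Payment period 8: opening $2,345.07; interest $32.83 → $2,377.90; payment $2,377.90; balance $0.00
Total paid: $51,642.61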